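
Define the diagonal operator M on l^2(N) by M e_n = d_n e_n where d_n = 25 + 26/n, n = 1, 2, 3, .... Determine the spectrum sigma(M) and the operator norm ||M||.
sigma(M) = {25 + 26/n : n ≥ 1} ∪ {25}; ||M|| = 51

A bounded diagonal operator on l^2 with diagonal entries d_n has spectrum equal to the closure of {d_n : n ≥ 1}: every d_n is an eigenvalue (with eigenvector e_n), so {d_n} ⊂ sigma(M); the spectrum is closed, so its closure is too; and for lambda not in the closure, (M - lambda I) has bounded inverse (the diagonal entries 1/(d_n - lambda) are bounded). For our sequence d_n = 25 + 26/n, n = 1, 2, 3, ...:
  - {d_n} = {25 + 26/n : n ≥ 1}; the only limit point is 25
  - closure = {25 + 26/n : n ≥ 1} ∪ {25}
For the norm: a diagonal operator has ||M|| = sup_n |d_n|. Here d_n = 25 + 26/n is positive and decreasing, so sup_n |d_n| = d_1 = 25 + 26 = 51. So ||M|| = 51.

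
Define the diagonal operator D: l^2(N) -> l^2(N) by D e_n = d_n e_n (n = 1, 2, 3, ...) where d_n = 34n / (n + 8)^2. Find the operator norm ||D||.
||D|| = 17/16 (attained at n = 8)

For D diagonal, ||D|| = sup_n |d_n|. Treat f(x) = 34x / (x + 8)^2 for real x > 0. By the quotient rule, f'(x) = 34(8 - x)/(x + 8)^3, which is positive for x < 8 and negative for x > 8. So f has a unique maximum at x = 8, and since 8 is a positive integer, the supremum over n ≥ 1 is attained at n = 8: d_8 = 34·8/(8 + 8)^2 = 34·8/256 = 17/16. Hence ||D|| = 17/16.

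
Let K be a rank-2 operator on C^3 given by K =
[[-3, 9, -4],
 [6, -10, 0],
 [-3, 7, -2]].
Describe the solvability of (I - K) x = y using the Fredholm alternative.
(I - K) is invertible (det(I - K) = 6 ≠ 0), so for every y in C^3 the equation (I - K) x = y has a unique solution.

K has rank 2 and factors as K = U V^T = u1 v1^T + u2 v2^T with u1 = (-1, 2, -1), v1 = (3, -3, -2), u2 = (-3, 2, -2), v2 = (0, -2, 2) (multiplying out reproduces the displayed K). The nonzero eigenvalues of U V^T coincide with those of the 2 x 2 matrix G = V^T U = [[v1·u1, v1·u2], [v2·u1, v2·u2]] = [[-7, -11], [-6, -8]], and by the Sylvester determinant identity det(I_3 - U V^T) = det(I_2 - V^T U) = det([[8, 11], [6, 9]]) = (8)(9) - (11)(6) = 6. (Direct check: I - K =
[[4, -9, 4],
 [-6, 11, 0],
 [3, -7, 3]]
has determinant 6.) The finite-dimensional Fredholm alternative says: either (I - K) is invertible, or ker(I - K) ≠ {0} and then range(I - K) = ker((I - K)^*)^⊥, with dim ker(I - K) = dim ker((I - K)^*). Since det(I - K) ≠ 0, 1 is not an eigenvalue of K and ker(I - K) = {0}, so we are in the first case: for every y there is a unique x = (I - K)^(-1) y. (Explicitly, by the Woodbury identity, (I - U V^T)^(-1) = I + U (I_2 - G)^(-1) V^T.)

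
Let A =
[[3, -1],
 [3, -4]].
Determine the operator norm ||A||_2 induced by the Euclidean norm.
||A||_2 = sqrt((35 + sqrt(901))/2) ≈ 5.7016 (= sqrt(largest eigenvalue of A^T A))

||A||_2 = sigma_max(A) = sqrt(lambda_max(A^T A)). Form the symmetric matrix M = A^T A =
[[18, -15],
 [-15, 17]].
Its characteristic polynomial (trace, determinant of M give the coefficients) is
  p(λ) = det(λ I - M) = λ^2 - 35λ + 81.
For λ^2 - 35λ + 81 the discriminant is 901. It is nonnegative but not a perfect square, so the roots are real and irrational: λ = (35 ± sqrt(901))/2 ≈ 32.5083, 2.4917.
So the eigenvalues of A^T A are ≈ 2.4917, 32.5083 (all ≥ 0, as they must be for A^T A). The largest is λ_max = (35 + sqrt(901))/2 ≈ 32.5083, hence ||A||_2 = sqrt(λ_max) = sqrt((35 + sqrt(901))/2) ≈ 5.7016.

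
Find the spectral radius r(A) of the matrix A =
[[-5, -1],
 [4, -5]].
r(A) = sqrt(29) ≈ 5.3852

The eigenvalues of A are the roots of its characteristic polynomial. With M = A (coefficients from the trace and determinant):
  p(λ) = det(λ I - M) = λ^2 + 10λ + 29.
For λ^2 + 10λ + 29 the discriminant is -16. It is negative, so the roots are the complex-conjugate pair λ = -5 ± (sqrt(16)/2) i ≈ -5 ± 2i. For a conjugate pair the product of the roots equals the constant term, so |λ|^2 = 29 and |λ| = sqrt(29) ≈ 5.3852.
Thus the eigenvalues (to 4 decimals) are -5 ± 2i (modulus 5.3852). The spectral radius is the largest modulus: r(A) = sqrt(29) ≈ 5.3852. (Cross-check: r(A) ≤ ||A||_2 ≈ 7.0902; equality holds whenever A is normal, though it can also hold for some non-normal A.)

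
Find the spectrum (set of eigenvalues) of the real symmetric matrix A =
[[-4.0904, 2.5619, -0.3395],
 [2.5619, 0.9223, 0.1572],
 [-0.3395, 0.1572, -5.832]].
sigma(A) ≈ {-6, -5, 2}

A is real symmetric, so its spectrum consists of real eigenvalues. Expanding the characteristic polynomial of the displayed matrix gives
  det(λ I - A) = p(λ) = λ^3 + (9)λ^2 + (8)λ + (-60).
Solving p(λ) = 0 yields eigenvalues ≈ -6, -5, 2. (A is shown rounded to 4 decimals, so these recover the underlying integer eigenvalues to within that precision.)
Verification: the trace of A = -9 equals the sum of eigenvalues -9, and det(A) ≈ 60.0003 matches the eigenvalue product 60.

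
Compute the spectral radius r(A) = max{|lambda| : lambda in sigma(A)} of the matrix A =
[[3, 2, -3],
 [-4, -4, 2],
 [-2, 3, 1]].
r(A) ≈ 4.8192

The eigenvalues of A are the roots of its characteristic polynomial. With M = A (coefficients from the trace, the sum of principal 2x2 minors, and det A):
  p(λ) = det(λ I - M) = λ^3 - 17λ - 30.
No integer candidate from the rational root theorem (±divisors of 30) is a root, so the roots are irrational. The cubic discriminant is Δ = -4648 < 0, so there is one real root and a complex-conjugate pair. p(4) = -34 and p(5) = 10 have opposite signs, so a root lies in (4, 5); Newton's method refines it to λ ≈ 4.8192. Dividing out (λ - (4.8192)) leaves approximately λ^2 + 4.8192λ + 6.2251. For λ^2 + 4.8192λ + 6.2251 the discriminant is -1.6752. It is negative, so the remaining roots are the complex-conjugate pair λ ≈ -2.4096 ± 0.6471i. Their product equals the constant term, so |λ|^2 ≈ 6.2251 and |λ| ≈ 2.495.
Thus the eigenvalues (to 4 decimals) are 4.8192 (modulus 4.8192); -2.4096 ± 0.6471i (modulus 2.495). The spectral radius is the largest modulus: r(A) ≈ 4.8192. (Cross-check: r(A) ≤ ||A||_2 ≈ 7.4784; equality holds whenever A is normal, though it can also hold for some non-normal A.)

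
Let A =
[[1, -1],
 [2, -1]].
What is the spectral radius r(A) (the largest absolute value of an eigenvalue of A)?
r(A) = 1

The eigenvalues of A are the roots of its characteristic polynomial. With M = A (coefficients from the trace and determinant):
  p(λ) = det(λ I - M) = λ^2 + 1.
For λ^2 + 1 the discriminant is -4. It is negative, so the roots are the complex-conjugate pair λ = 0 ± (sqrt(4)/2) i ≈ 0 ± 1i. For a conjugate pair the product of the roots equals the constant term, so |λ|^2 = 1 and |λ| = sqrt(1) = 1.
Thus the eigenvalues (to 4 decimals) are 0 ± 1i (modulus 1). The spectral radius is the largest modulus: r(A) = 1. (Cross-check: r(A) ≤ ||A||_2 ≈ 2.618; equality holds whenever A is normal, though it can also hold for some non-normal A.)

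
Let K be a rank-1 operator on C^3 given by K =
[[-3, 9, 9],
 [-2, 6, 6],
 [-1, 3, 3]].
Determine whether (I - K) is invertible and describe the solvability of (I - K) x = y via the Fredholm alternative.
(I - K) is invertible (det(I - K) = -5 ≠ 0), so for every y in C^3 the equation (I - K) x = y has a unique solution.

K has rank 1, so it is an outer product K = u v^T: every row of K is a multiple of one row vector. Reading off the entries, u = (-3, -2, -1) and v = (1, -3, -3) (row i of K equals u_i·v^T). A rank-one matrix u v^T satisfies K u = u (v·u) and kills the (2)-dimensional subspace v^⊥, so its characteristic polynomial is lambda^2 (lambda - v·u) with v·u = tr K = 6. Hence the eigenvalues of I - K are 1 (multiplicity 2) and 1 - (6) = -5, so det(I - K) = -5. (Direct check: I - K =
[[4, -9, -9],
 [2, -5, -6],
 [1, -3, -2]]
has determinant -5.) The finite-dimensional Fredholm alternative says: either (I - K) is invertible, or ker(I - K) ≠ {0} and then range(I - K) = ker((I - K)^*)^⊥, with dim ker(I - K) = dim ker((I - K)^*). Since det(I - K) ≠ 0, 1 is not an eigenvalue of K and ker(I - K) = {0}, so we are in the first case: for every y there is a unique x = (I - K)^(-1) y. Explicitly, by the Sherman–Morrison formula, (I - u v^T)^(-1) = I + u v^T/(1 - v·u), i.e. (I - K)^(-1) = I + K/(-5).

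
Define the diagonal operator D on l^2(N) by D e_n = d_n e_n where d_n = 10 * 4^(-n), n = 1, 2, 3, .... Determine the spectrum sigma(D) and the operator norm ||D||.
sigma(D) = {10 * 4^(-n) : n ≥ 1} ∪ {0}; ||D|| = 5/2

A bounded diagonal operator on l^2 with diagonal entries d_n has spectrum equal to the closure of {d_n : n ≥ 1}: every d_n is an eigenvalue (with eigenvector e_n), so {d_n} ⊂ sigma(D); the spectrum is closed, so its closure is too; and for lambda not in the closure, (D - lambda I) has bounded inverse (the diagonal entries 1/(d_n - lambda) are bounded). For our sequence d_n = 10 * 4^(-n), n = 1, 2, 3, ...:
  - {d_n} = {10 * 4^(-n) : n ≥ 1}; the only limit point is 0
  - closure = {10 * 4^(-n) : n ≥ 1} ∪ {0}
For the norm: a diagonal operator has ||D|| = sup_n |d_n|. Here d_n = 10 * 4^(-n) is positive and decreasing, so sup_n |d_n| = d_1 = 10/4 = 5/2. So ||D|| = 5/2.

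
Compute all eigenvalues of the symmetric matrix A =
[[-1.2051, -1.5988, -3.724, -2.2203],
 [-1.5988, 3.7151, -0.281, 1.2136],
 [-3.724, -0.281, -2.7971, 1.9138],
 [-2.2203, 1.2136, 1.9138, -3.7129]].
sigma(A) ≈ {-6, -5, 2, 5}

A is real symmetric, so its spectrum consists of real eigenvalues. Expanding the characteristic polynomial of the displayed matrix gives
  det(λ I - A) = p(λ) = λ^4 + (4)λ^3 + (-37)λ^2 + (-100)λ + (300.0094).
Solving p(λ) = 0 yields eigenvalues ≈ -6, -5, 2, 5. (A is shown rounded to 4 decimals, so these recover the underlying integer eigenvalues to within that precision.)
Verification: the trace of A = -4 equals the sum of eigenvalues -4, and det(A) ≈ 300.0094 matches the eigenvalue product 300.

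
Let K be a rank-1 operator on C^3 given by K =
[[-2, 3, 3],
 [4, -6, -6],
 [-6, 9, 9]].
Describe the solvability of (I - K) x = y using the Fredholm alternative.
(I - K) is singular (det(I - K) = 0, i.e. 1 ∈ sigma(K)). (I - K) x = y is solvable iff y ⊥ ker((I - K)^*) = span{(-2, 3, 3)}, i.e. iff -2y_1 + 3y_2 + 3y_3 = 0. When solvable, the solutions are x = y + c·(1, -2, 3), c arbitrary (ker(I - K) = span{(1, -2, 3)}, dimension 1).

K has rank 1, so it is an outer product K = u v^T: every row of K is a multiple of one row vector. Reading off the entries, u = (1, -2, 3) and v = (-2, 3, 3) (row i of K equals u_i·v^T). A rank-one matrix u v^T satisfies K u = u (v·u) and kills the (2)-dimensional subspace v^⊥, so its characteristic polynomial is lambda^2 (lambda - v·u) with v·u = tr K = 1. Hence the eigenvalues of I - K are 1 (multiplicity 2) and 1 - (1) = 0, so det(I - K) = 0. (Direct check: I - K =
[[3, -3, -3],
 [-4, 7, 6],
 [6, -9, -8]]
has determinant 0.) So 1 is an eigenvalue of K and (I - K) is not invertible. The finite-dimensional Fredholm alternative says: either (I - K) is invertible, or ker(I - K) ≠ {0} and then range(I - K) = ker((I - K)^*)^⊥, with dim ker(I - K) = dim ker((I - K)^*). We are in the second case, so we need both kernels. Kernel of I - K: (I - K) u = u - u (v·u) = u - u = 0, so ker(I - K) = span{u} = span{(1, -2, 3)} (it is exactly 1-dimensional because rank(I - K) = 2). Kernel of the adjoint: K is real, so (I - K)^* = I - K^T = I - v u^T, and (I - v u^T) v = v - v (u·v) = 0; hence ker((I - K)^*) = span{v} = span{(-2, 3, 3)}. Therefore (I - K) x = y is solvable iff <y, v> = 0, i.e. iff -2y_1 + 3y_2 + 3y_3 = 0. When this holds, K y = u (v·y) = 0, so (I - K) y = y and x = y is a particular solution; the full solution set is the line x = y + c·u = y + c·(1, -2, 3), c ∈ C.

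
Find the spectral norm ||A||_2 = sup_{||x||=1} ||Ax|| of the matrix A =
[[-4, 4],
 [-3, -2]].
||A||_2 = sqrt((45 + sqrt(425))/2) ≈ 5.7278 (= sqrt(largest eigenvalue of A^T A))

||A||_2 = sigma_max(A) = sqrt(lambda_max(A^T A)). Form the symmetric matrix M = A^T A =
[[25, -10],
 [-10, 20]].
Its characteristic polynomial (trace, determinant of M give the coefficients) is
  p(λ) = det(λ I - M) = λ^2 - 45λ + 400.
For λ^2 - 45λ + 400 the discriminant is 425. It is nonnegative but not a perfect square, so the roots are real and irrational: λ = (45 ± sqrt(425))/2 ≈ 32.8078, 12.1922.
So the eigenvalues of A^T A are ≈ 12.1922, 32.8078 (all ≥ 0, as they must be for A^T A). The largest is λ_max = (45 + sqrt(425))/2 ≈ 32.8078, hence ||A||_2 = sqrt(λ_max) = sqrt((45 + sqrt(425))/2) ≈ 5.7278.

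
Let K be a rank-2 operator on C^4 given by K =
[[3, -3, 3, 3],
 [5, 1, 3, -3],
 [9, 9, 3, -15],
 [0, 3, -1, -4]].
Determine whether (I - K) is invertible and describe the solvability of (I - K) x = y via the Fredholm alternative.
(I - K) is invertible (det(I - K) = -60 ≠ 0), so for every y in C^4 the equation (I - K) x = y has a unique solution.

K has rank 2 and factors as K = U V^T = u1 v1^T + u2 v2^T with u1 = (3, 3, 3, -1), v1 = (2, 1, 1, -2), u2 = (3, 1, -3, -2), v2 = (-1, -2, 0, 3) (multiplying out reproduces the displayed K). The nonzero eigenvalues of U V^T coincide with those of the 2 x 2 matrix G = V^T U = [[v1·u1, v1·u2], [v2·u1, v2·u2]] = [[14, 8], [-12, -11]], and by the Sylvester determinant identity det(I_4 - U V^T) = det(I_2 - V^T U) = det([[-13, -8], [12, 12]]) = (-13)(12) - (-8)(12) = -60. (Direct check: I - K =
[[-2, 3, -3, -3],
 [-5, 0, -3, 3],
 [-9, -9, -2, 15],
 [0, -3, 1, 5]]
has determinant -60.) The finite-dimensional Fredholm alternative says: either (I - K) is invertible, or ker(I - K) ≠ {0} and then range(I - K) = ker((I - K)^*)^⊥, with dim ker(I - K) = dim ker((I - K)^*). Since det(I - K) ≠ 0, 1 is not an eigenvalue of K and ker(I - K) = {0}, so we are in the first case: for every y there is a unique x = (I - K)^(-1) y. (Explicitly, by the Woodbury identity, (I - U V^T)^(-1) = I + U (I_2 - G)^(-1) V^T.)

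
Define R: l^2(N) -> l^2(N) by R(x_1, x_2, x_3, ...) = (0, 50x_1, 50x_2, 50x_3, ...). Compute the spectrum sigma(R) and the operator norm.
sigma(R) = closed disk {z in C : |z| ≤ 50}; ||R|| = 50

Note R = 50·U where U is the unit right shift (U x)_k = x_{k-1} (with x_0 := 0); so ||R|| = 50||U|| and sigma(R) = 50·sigma(U). ||R x||^2 = sum_{k≥1} |50x_k|^2 = 2500||x||^2, so ||R|| = 50 and sigma(R) ⊂ {|z| ≤ 50}. For any |lambda| < 50, the equation (R - lambda I) x = 0 forces x_1 = 0, then 50x_k = lambda x_{k+1} ⇒ x = 0, so R has no eigenvalues. But (R - lambda I) is not surjective for |lambda| < 50: solving (R - lambda I) x = e_1 would require x_n proportional to (lambda/50)^(-n), which is not in l^2. So every |lambda| < 50 lies in the residual spectrum. The boundary |lambda| = 50 is in the approximate point spectrum (the spectrum is closed). Hence sigma(R) is the closed disk of radius 50.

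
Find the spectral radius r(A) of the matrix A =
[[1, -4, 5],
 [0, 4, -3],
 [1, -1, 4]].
r(A) ≈ 6.7344

The eigenvalues of A are the roots of its characteristic polynomial. With M = A (coefficients from the trace, the sum of principal 2x2 minors, and det A):
  p(λ) = det(λ I - M) = λ^3 - 9λ^2 + 16λ - 5.
No integer candidate from the rational root theorem (±divisors of 5) is a root, so the roots are irrational. The cubic discriminant is Δ = 2057 > 0, so there are three distinct real roots. p(0) = -5 and p(1) = 3 have opposite signs, so a root lies in (0, 1); Newton's method refines it to λ ≈ 0.3974. p(1) = 3 and p(2) = -1 have opposite signs, so a root lies in (1, 2); Newton's method refines it to λ ≈ 1.8682. p(6) = -17 and p(7) = 9 have opposite signs, so a root lies in (6, 7); Newton's method refines it to λ ≈ 6.7344. Check (Vieta): the three roots sum to 9, matching tr M = 9.
Thus the eigenvalues (to 4 decimals) are 0.3974 (modulus 0.3974); 1.8682 (modulus 1.8682); 6.7344 (modulus 6.7344). The spectral radius is the largest modulus: r(A) ≈ 6.7344. (Cross-check: r(A) ≤ ||A||_2 ≈ 8.934; equality holds whenever A is normal, though it can also hold for some non-normal A.)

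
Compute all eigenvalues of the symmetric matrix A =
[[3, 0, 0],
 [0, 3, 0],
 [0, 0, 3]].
sigma(A) ≈ {3} (3 with multiplicity 3)

A is real symmetric, so its spectrum consists of real eigenvalues. Expanding the characteristic polynomial of the displayed matrix gives
  det(λ I - A) = p(λ) = λ^3 + (-9)λ^2 + (27)λ + (-27).
Solving p(λ) = 0 yields eigenvalues ≈ 3, 3, 3. (A is shown rounded to 4 decimals, so these recover the underlying integer eigenvalues to within that precision.)
Verification: the trace of A = 9 equals the sum of eigenvalues 9, and det(A) ≈ 27.0000 matches the eigenvalue product 27.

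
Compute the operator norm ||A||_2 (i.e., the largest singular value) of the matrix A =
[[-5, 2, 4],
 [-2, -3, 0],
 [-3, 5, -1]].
||A||_2 ≈ 7.8559 (= sqrt(largest eigenvalue of A^T A))

||A||_2 = sigma_max(A) = sqrt(lambda_max(A^T A)). Form the symmetric matrix M = A^T A =
[[38, -19, -17],
 [-19, 38, 3],
 [-17, 3, 17]].
Its characteristic polynomial (trace, sum of principal 2x2 minors, determinant of M give the coefficients) is
  p(λ) = det(λ I - M) = λ^3 - 93λ^2 + 2077λ - 9025.
No integer candidate from the rational root theorem (±divisors of 9025) is a root, so the roots are irrational. The cubic discriminant is Δ = 1613599664 > 0, so there are three distinct real roots. p(5) = -840 and p(6) = 305 have opposite signs, so a root lies in (5, 6); Newton's method refines it to λ ≈ 5.7202. p(25) = 400 and p(26) = -315 have opposite signs, so a root lies in (25, 26); Newton's method refines it to λ ≈ 25.5651. p(61) = -1400 and p(62) = 585 have opposite signs, so a root lies in (61, 62); Newton's method refines it to λ ≈ 61.7147. Check (Vieta): the three roots sum to 93, matching tr M = 93.
So the eigenvalues of A^T A are ≈ 5.7202, 25.5651, 61.7147 (all ≥ 0, as they must be for A^T A). The largest is λ_max ≈ 61.7147, hence ||A||_2 = sqrt(λ_max) ≈ 7.8559.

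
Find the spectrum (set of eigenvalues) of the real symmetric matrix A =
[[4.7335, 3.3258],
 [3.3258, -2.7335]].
sigma(A) ≈ {-4, 6}

A is real symmetric, so its spectrum consists of real eigenvalues. Expanding the characteristic polynomial of the displayed matrix gives
  det(λ I - A) = p(λ) = λ^2 + (-2)λ + (-24).
Solving p(λ) = 0 yields eigenvalues ≈ -4, 6. (A is shown rounded to 4 decimals, so these recover the underlying integer eigenvalues to within that precision.)
Verification: the trace of A = 2 equals the sum of eigenvalues 2, and det(A) ≈ -24.0000 matches the eigenvalue product -24.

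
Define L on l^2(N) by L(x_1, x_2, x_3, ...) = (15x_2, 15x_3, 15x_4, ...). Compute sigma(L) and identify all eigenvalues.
sigma(L) = closed disk {z in C : |z| ≤ 15}; sigma_p(L) = open disk {z in C : |z| < 15}

Note L = 15·V where V is the unit left shift (V x)_k = x_{k+1}; so sigma(L) = 15·sigma(V) and ||L|| = 15||V||. ||L x||^2 = 225sum_{k≥2} |x_k|^2 ≤ 225||x||^2, with equality on {x : x_1 = 0}, so ||L|| = 15. For any lambda with |lambda| < 15, set r = lambda/15 (|r| < 1); the vector x = (1, r, r^2, ...) is in l^2 and satisfies L x = 15(r, r^2, ...) = lambda x, so lambda is an eigenvalue. On the boundary |lambda| = 15 the geometric series diverges, so no l^2 eigenvector exists, but these lambda lie in the approximate point spectrum. Hence sigma(L) is the closed disk of radius 15 and sigma_p(L) is the open disk.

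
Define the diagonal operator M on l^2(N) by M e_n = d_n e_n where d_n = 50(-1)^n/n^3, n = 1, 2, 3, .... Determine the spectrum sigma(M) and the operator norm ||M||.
sigma(M) = {50(-1)^n/n^3 : n ≥ 1} ∪ {0}; ||M|| = 50

A bounded diagonal operator on l^2 with diagonal entries d_n has spectrum equal to the closure of {d_n : n ≥ 1}: every d_n is an eigenvalue (with eigenvector e_n), so {d_n} ⊂ sigma(M); the spectrum is closed, so its closure is too; and for lambda not in the closure, (M - lambda I) has bounded inverse (the diagonal entries 1/(d_n - lambda) are bounded). For our sequence d_n = 50(-1)^n/n^3, n = 1, 2, 3, ...:
  - {d_n} = {50(-1)^n/n^3 : n ≥ 1}; the only limit point is 0
  - closure = {50(-1)^n/n^3 : n ≥ 1} ∪ {0}
For the norm: a diagonal operator has ||M|| = sup_n |d_n|. Here |d_n| = 50/n^3 is decreasing, so sup_n |d_n| = |d_1| = 50. So ||M|| = 50.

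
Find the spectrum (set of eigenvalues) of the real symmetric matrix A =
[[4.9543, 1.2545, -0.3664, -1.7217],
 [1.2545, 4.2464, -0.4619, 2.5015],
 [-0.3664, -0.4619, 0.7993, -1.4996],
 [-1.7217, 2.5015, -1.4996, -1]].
sigma(A) ≈ {-3, 1, 5, 6}

A is real symmetric, so its spectrum consists of real eigenvalues. Expanding the characteristic polynomial of the displayed matrix gives
  det(λ I - A) = p(λ) = λ^4 + (-9)λ^3 + (5)λ^2 + (92.9983)λ + (-89.9956).
Solving p(λ) = 0 yields eigenvalues ≈ -3, 1, 5, 6. (A is shown rounded to 4 decimals, so these recover the underlying integer eigenvalues to within that precision.)
Verification: the trace of A = 9 equals the sum of eigenvalues 9, and det(A) ≈ -89.9956 matches the eigenvalue product -90.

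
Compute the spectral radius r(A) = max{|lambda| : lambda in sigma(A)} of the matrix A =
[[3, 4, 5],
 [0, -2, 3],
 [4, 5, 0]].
r(A) ≈ 7.3623

The eigenvalues of A are the roots of its characteristic polynomial. With M = A (coefficients from the trace, the sum of principal 2x2 minors, and det A):
  p(λ) = det(λ I - M) = λ^3 - λ^2 - 41λ - 43.
No integer candidate from the rational root theorem (±divisors of 43) is a root, so the roots are irrational. The cubic discriminant is Δ = 195536 > 0, so there are three distinct real roots. p(-6) = -49 and p(-5) = 12 have opposite signs, so a root lies in (-6, -5); Newton's method refines it to λ ≈ -5.2497. p(-2) = 27 and p(-1) = -4 have opposite signs, so a root lies in (-2, -1); Newton's method refines it to λ ≈ -1.1126. p(7) = -36 and p(8) = 77 have opposite signs, so a root lies in (7, 8); Newton's method refines it to λ ≈ 7.3623. Check (Vieta): the three roots sum to 1, matching tr M = 1.
Thus the eigenvalues (to 4 decimals) are -5.2497 (modulus 5.2497); -1.1126 (modulus 1.1126); 7.3623 (modulus 7.3623). The spectral radius is the largest modulus: r(A) ≈ 7.3623. (Cross-check: r(A) ≤ ||A||_2 ≈ 8.8228; equality holds whenever A is normal, though it can also hold for some non-normal A.)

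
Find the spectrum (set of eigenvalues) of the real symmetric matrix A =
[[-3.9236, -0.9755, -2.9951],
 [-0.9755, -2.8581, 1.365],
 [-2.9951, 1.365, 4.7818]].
sigma(A) ≈ {-5, -3, 6}

A is real symmetric, so its spectrum consists of real eigenvalues. Expanding the characteristic polynomial of the displayed matrix gives
  det(λ I - A) = p(λ) = λ^3 + (2)λ^2 + (-33)λ + (-89.9987).
Solving p(λ) = 0 yields eigenvalues ≈ -5, -3, 6. (A is shown rounded to 4 decimals, so these recover the underlying integer eigenvalues to within that precision.)
Verification: the trace of A = -2 equals the sum of eigenvalues -2, and det(A) ≈ 89.9987 matches the eigenvalue product 90.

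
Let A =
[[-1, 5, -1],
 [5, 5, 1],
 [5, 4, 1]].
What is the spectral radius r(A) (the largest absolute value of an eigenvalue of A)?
r(A) ≈ 8.134

The eigenvalues of A are the roots of its characteristic polynomial. With M = A (coefficients from the trace, the sum of principal 2x2 minors, and det A):
  p(λ) = det(λ I - M) = λ^3 - 5λ^2 - 25λ - 4.
No integer candidate from the rational root theorem (±divisors of 4) is a root, so the roots are irrational. The cubic discriminant is Δ = 66693 > 0, so there are three distinct real roots. p(-3) = -1 and p(-2) = 18 have opposite signs, so a root lies in (-3, -2); Newton's method refines it to λ ≈ -2.9683. p(-1) = 15 and p(0) = -4 have opposite signs, so a root lies in (-1, 0); Newton's method refines it to λ ≈ -0.1657. p(8) = -12 and p(9) = 95 have opposite signs, so a root lies in (8, 9); Newton's method refines it to λ ≈ 8.134. Check (Vieta): the three roots sum to 5, matching tr M = 5.
Thus the eigenvalues (to 4 decimals) are -2.9683 (modulus 2.9683); -0.1657 (modulus 0.1657); 8.134 (modulus 8.134). The spectral radius is the largest modulus: r(A) ≈ 8.134. (Cross-check: r(A) ≤ ||A||_2 ≈ 10.0126; equality holds whenever A is normal, though it can also hold for some non-normal A.)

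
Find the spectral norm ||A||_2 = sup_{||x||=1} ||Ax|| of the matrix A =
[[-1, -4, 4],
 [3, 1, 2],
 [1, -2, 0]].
||A||_2 ≈ 5.8926 (= sqrt(largest eigenvalue of A^T A))

||A||_2 = sigma_max(A) = sqrt(lambda_max(A^T A)). Form the symmetric matrix M = A^T A =
[[11, 5, 2],
 [5, 21, -14],
 [2, -14, 20]].
Its characteristic polynomial (trace, sum of principal 2x2 minors, determinant of M give the coefficients) is
  p(λ) = det(λ I - M) = λ^3 - 52λ^2 + 646λ - 1600.
No integer candidate from the rational root theorem (±divisors of 1600) is a root, so the roots are irrational. The cubic discriminant is Δ = 48516320 > 0, so there are three distinct real roots. p(3) = -103 and p(4) = 216 have opposite signs, so a root lies in (3, 4); Newton's method refines it to λ ≈ 3.2957. p(13) = 207 and p(14) = -4 have opposite signs, so a root lies in (13, 14); Newton's method refines it to λ ≈ 13.982. p(34) = -444 and p(35) = 185 have opposite signs, so a root lies in (34, 35); Newton's method refines it to λ ≈ 34.7224. Check (Vieta): the three roots sum to 52, matching tr M = 52.
So the eigenvalues of A^T A are ≈ 3.2957, 13.982, 34.7224 (all ≥ 0, as they must be for A^T A). The largest is λ_max ≈ 34.7224, hence ||A||_2 = sqrt(λ_max) ≈ 5.8926.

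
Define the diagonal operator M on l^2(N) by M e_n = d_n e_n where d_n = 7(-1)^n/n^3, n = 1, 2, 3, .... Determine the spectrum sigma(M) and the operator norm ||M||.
sigma(M) = {7(-1)^n/n^3 : n ≥ 1} ∪ {0}; ||M|| = 7

A bounded diagonal operator on l^2 with diagonal entries d_n has spectrum equal to the closure of {d_n : n ≥ 1}: every d_n is an eigenvalue (with eigenvector e_n), so {d_n} ⊂ sigma(M); the spectrum is closed, so its closure is too; and for lambda not in the closure, (M - lambda I) has bounded inverse (the diagonal entries 1/(d_n - lambda) are bounded). For our sequence d_n = 7(-1)^n/n^3, n = 1, 2, 3, ...:
  - {d_n} = {7(-1)^n/n^3 : n ≥ 1}; the only limit point is 0
  - closure = {7(-1)^n/n^3 : n ≥ 1} ∪ {0}
For the norm: a diagonal operator has ||M|| = sup_n |d_n|. Here |d_n| = 7/n^3 is decreasing, so sup_n |d_n| = |d_1| = 7. So ||M|| = 7.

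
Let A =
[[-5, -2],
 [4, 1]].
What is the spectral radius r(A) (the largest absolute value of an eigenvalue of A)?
r(A) = 3

The eigenvalues of A are the roots of its characteristic polynomial. With M = A (coefficients from the trace and determinant):
  p(λ) = det(λ I - M) = λ^2 + 4λ + 3.
For λ^2 + 4λ + 3 the discriminant is 4. It is a perfect square (2^2), so the roots are rational: λ = (-4 ± 2)/2 = -1, -3.
Thus the eigenvalues (to 4 decimals) are -1 (modulus 1); -3 (modulus 3). The spectral radius is the largest modulus: r(A) = 3. (Cross-check: r(A) ≤ ||A||_2 ≈ 6.7678; equality holds whenever A is normal, though it can also hold for some non-normal A.)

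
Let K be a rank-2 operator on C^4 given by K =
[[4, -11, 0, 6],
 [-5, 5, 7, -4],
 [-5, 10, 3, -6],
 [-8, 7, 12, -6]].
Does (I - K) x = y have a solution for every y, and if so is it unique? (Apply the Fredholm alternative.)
(I - K) is invertible (det(I - K) = -7 ≠ 0), so for every y in C^4 the equation (I - K) x = y has a unique solution.

K has rank 2 and factors as K = U V^T = u1 v1^T + u2 v2^T with u1 = (3, -2, -3, -3), v1 = (2, -3, -2, 2), u2 = (-2, -1, 1, -2), v2 = (1, 1, -3, 0) (multiplying out reproduces the displayed K). The nonzero eigenvalues of U V^T coincide with those of the 2 x 2 matrix G = V^T U = [[v1·u1, v1·u2], [v2·u1, v2·u2]] = [[12, -7], [10, -6]], and by the Sylvester determinant identity det(I_4 - U V^T) = det(I_2 - V^T U) = det([[-11, 7], [-10, 7]]) = (-11)(7) - (7)(-10) = -7. (Direct check: I - K =
[[-3, 11, 0, -6],
 [5, -4, -7, 4],
 [5, -10, -2, 6],
 [8, -7, -12, 7]]
has determinant -7.) The finite-dimensional Fredholm alternative says: either (I - K) is invertible, or ker(I - K) ≠ {0} and then range(I - K) = ker((I - K)^*)^⊥, with dim ker(I - K) = dim ker((I - K)^*). Since det(I - K) ≠ 0, 1 is not an eigenvalue of K and ker(I - K) = {0}, so we are in the first case: for every y there is a unique x = (I - K)^(-1) y. (Explicitly, by the Woodbury identity, (I - U V^T)^(-1) = I + U (I_2 - G)^(-1) V^T.)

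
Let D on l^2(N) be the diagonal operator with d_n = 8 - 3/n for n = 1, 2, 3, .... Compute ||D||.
||D|| = 8

For a diagonal operator on l^2 with entries d_n, ||D|| = sup_n |d_n|. Here d_1 = 5, d_2 = 13/2, ..., and d_n = 8 - 3/n increases monotonically toward 8. All terms lie in [5, 8), so |d_n| = d_n and the supremum is the limit 8, which is not attained by any individual d_n. Hence ||D|| = 8.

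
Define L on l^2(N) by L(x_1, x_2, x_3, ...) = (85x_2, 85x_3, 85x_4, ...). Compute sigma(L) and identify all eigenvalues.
sigma(L) = closed disk {z in C : |z| ≤ 85}; sigma_p(L) = open disk {z in C : |z| < 85}

Note L = 85·V where V is the unit left shift (V x)_k = x_{k+1}; so sigma(L) = 85·sigma(V) and ||L|| = 85||V||. ||L x||^2 = 7225sum_{k≥2} |x_k|^2 ≤ 7225||x||^2, with equality on {x : x_1 = 0}, so ||L|| = 85. For any lambda with |lambda| < 85, set r = lambda/85 (|r| < 1); the vector x = (1, r, r^2, ...) is in l^2 and satisfies L x = 85(r, r^2, ...) = lambda x, so lambda is an eigenvalue. On the boundary |lambda| = 85 the geometric series diverges, so no l^2 eigenvector exists, but these lambda lie in the approximate point spectrum. Hence sigma(L) is the closed disk of radius 85 and sigma_p(L) is the open disk.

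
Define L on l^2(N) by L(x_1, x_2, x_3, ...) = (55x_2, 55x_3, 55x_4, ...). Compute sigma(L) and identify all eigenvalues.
sigma(L) = closed disk {z in C : |z| ≤ 55}; sigma_p(L) = open disk {z in C : |z| < 55}

Note L = 55·V where V is the unit left shift (V x)_k = x_{k+1}; so sigma(L) = 55·sigma(V) and ||L|| = 55||V||. ||L x||^2 = 3025sum_{k≥2} |x_k|^2 ≤ 3025||x||^2, with equality on {x : x_1 = 0}, so ||L|| = 55. For any lambda with |lambda| < 55, set r = lambda/55 (|r| < 1); the vector x = (1, r, r^2, ...) is in l^2 and satisfies L x = 55(r, r^2, ...) = lambda x, so lambda is an eigenvalue. On the boundary |lambda| = 55 the geometric series diverges, so no l^2 eigenvector exists, but these lambda lie in the approximate point spectrum. Hence sigma(L) is the closed disk of radius 55 and sigma_p(L) is the open disk.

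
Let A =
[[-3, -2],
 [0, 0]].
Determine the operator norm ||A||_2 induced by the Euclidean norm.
||A||_2 = sqrt(13) ≈ 3.6056 (= sqrt(largest eigenvalue of A^T A))

||A||_2 = sigma_max(A) = sqrt(lambda_max(A^T A)). Form the symmetric matrix M = A^T A =
[[9, 6],
 [6, 4]].
Its characteristic polynomial (trace, determinant of M give the coefficients) is
  p(λ) = det(λ I - M) = λ^2 - 13λ.
For λ^2 - 13λ the discriminant is 169. It is a perfect square (13^2), so the roots are rational: λ = (13 ± 13)/2 = 13, 0.
So the eigenvalues of A^T A are ≈ 0, 13 (all ≥ 0, as they must be for A^T A). The largest is λ_max = 13, hence ||A||_2 = sqrt(λ_max) = sqrt(13) ≈ 3.6056.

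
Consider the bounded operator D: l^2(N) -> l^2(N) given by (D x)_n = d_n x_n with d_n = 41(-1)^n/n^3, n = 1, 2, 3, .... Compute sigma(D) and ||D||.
sigma(D) = {41(-1)^n/n^3 : n ≥ 1} ∪ {0}; ||D|| = 41

A bounded diagonal operator on l^2 with diagonal entries d_n has spectrum equal to the closure of {d_n : n ≥ 1}: every d_n is an eigenvalue (with eigenvector e_n), so {d_n} ⊂ sigma(D); the spectrum is closed, so its closure is too; and for lambda not in the closure, (D - lambda I) has bounded inverse (the diagonal entries 1/(d_n - lambda) are bounded). For our sequence d_n = 41(-1)^n/n^3, n = 1, 2, 3, ...:
  - {d_n} = {41(-1)^n/n^3 : n ≥ 1}; the only limit point is 0
  - closure = {41(-1)^n/n^3 : n ≥ 1} ∪ {0}
For the norm: a diagonal operator has ||D|| = sup_n |d_n|. Here |d_n| = 41/n^3 is decreasing, so sup_n |d_n| = |d_1| = 41. So ||D|| = 41.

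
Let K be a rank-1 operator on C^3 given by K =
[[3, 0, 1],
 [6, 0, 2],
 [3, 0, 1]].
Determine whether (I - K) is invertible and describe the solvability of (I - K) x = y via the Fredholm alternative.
(I - K) is invertible (det(I - K) = -3 ≠ 0), so for every y in C^3 the equation (I - K) x = y has a unique solution.

K has rank 1, so it is an outer product K = u v^T: every row of K is a multiple of one row vector. Reading off the entries, u = (1, 2, 1) and v = (3, 0, 1) (row i of K equals u_i·v^T). A rank-one matrix u v^T satisfies K u = u (v·u) and kills the (2)-dimensional subspace v^⊥, so its characteristic polynomial is lambda^2 (lambda - v·u) with v·u = tr K = 4. Hence the eigenvalues of I - K are 1 (multiplicity 2) and 1 - (4) = -3, so det(I - K) = -3. (Direct check: I - K =
[[-2, 0, -1],
 [-6, 1, -2],
 [-3, 0, 0]]
has determinant -3.) The finite-dimensional Fredholm alternative says: either (I - K) is invertible, or ker(I - K) ≠ {0} and then range(I - K) = ker((I - K)^*)^⊥, with dim ker(I - K) = dim ker((I - K)^*). Since det(I - K) ≠ 0, 1 is not an eigenvalue of K and ker(I - K) = {0}, so we are in the first case: for every y there is a unique x = (I - K)^(-1) y. Explicitly, by the Sherman–Morrison formula, (I - u v^T)^(-1) = I + u v^T/(1 - v·u), i.e. (I - K)^(-1) = I + K/(-3).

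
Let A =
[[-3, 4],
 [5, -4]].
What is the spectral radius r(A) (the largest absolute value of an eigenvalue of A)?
r(A) = 8

The eigenvalues of A are the roots of its characteristic polynomial. With M = A (coefficients from the trace and determinant):
  p(λ) = det(λ I - M) = λ^2 + 7λ - 8.
For λ^2 + 7λ - 8 the discriminant is 81. It is a perfect square (9^2), so the roots are rational: λ = (-7 ± 9)/2 = 1, -8.
Thus the eigenvalues (to 4 decimals) are 1 (modulus 1); -8 (modulus 8). The spectral radius is the largest modulus: r(A) = 8. (Cross-check: r(A) ≤ ||A||_2 ≈ 8.0632; equality holds whenever A is normal, though it can also hold for some non-normal A.)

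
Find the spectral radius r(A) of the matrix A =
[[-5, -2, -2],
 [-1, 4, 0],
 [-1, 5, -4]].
r(A) ≈ 5.7593

The eigenvalues of A are the roots of its characteristic polynomial. With M = A (coefficients from the trace, the sum of principal 2x2 minors, and det A):
  p(λ) = det(λ I - M) = λ^3 + 5λ^2 - 20λ - 90.
No integer candidate from the rational root theorem (±divisors of 90) is a root, so the roots are irrational. The cubic discriminant is Δ = 30300 > 0, so there are three distinct real roots. p(-6) = -6 and p(-5) = 10 have opposite signs, so a root lies in (-6, -5); Newton's method refines it to λ ≈ -5.7593. p(-4) = 6 and p(-3) = -12 have opposite signs, so a root lies in (-4, -3); Newton's method refines it to λ ≈ -3.5916. p(4) = -26 and p(5) = 60 have opposite signs, so a root lies in (4, 5); Newton's method refines it to λ ≈ 4.3509. Check (Vieta): the three roots sum to -5, matching tr M = -5.
Thus the eigenvalues (to 4 decimals) are -5.7593 (modulus 5.7593); -3.5916 (modulus 3.5916); 4.3509 (modulus 4.3509). The spectral radius is the largest modulus: r(A) ≈ 5.7593. (Cross-check: r(A) ≤ ||A||_2 ≈ 7.3485; equality holds whenever A is normal, though it can also hold for some non-normal A.)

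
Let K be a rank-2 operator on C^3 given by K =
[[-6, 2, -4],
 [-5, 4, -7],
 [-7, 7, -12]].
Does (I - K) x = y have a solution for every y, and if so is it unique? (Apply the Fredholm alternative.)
(I - K) is invertible (det(I - K) = 46 ≠ 0), so for every y in C^3 the equation (I - K) x = y has a unique solution.

K has rank 2 and factors as K = U V^T = u1 v1^T + u2 v2^T with u1 = (0, 1, 2), v1 = (1, 2, -3), u2 = (2, 2, 3), v2 = (-3, 1, -2) (multiplying out reproduces the displayed K). The nonzero eigenvalues of U V^T coincide with those of the 2 x 2 matrix G = V^T U = [[v1·u1, v1·u2], [v2·u1, v2·u2]] = [[-4, -3], [-3, -10]], and by the Sylvester determinant identity det(I_3 - U V^T) = det(I_2 - V^T U) = det([[5, 3], [3, 11]]) = (5)(11) - (3)(3) = 46. (Direct check: I - K =
[[7, -2, 4],
 [5, -3, 7],
 [7, -7, 13]]
has determinant 46.) The finite-dimensional Fredholm alternative says: either (I - K) is invertible, or ker(I - K) ≠ {0} and then range(I - K) = ker((I - K)^*)^⊥, with dim ker(I - K) = dim ker((I - K)^*). Since det(I - K) ≠ 0, 1 is not an eigenvalue of K and ker(I - K) = {0}, so we are in the first case: for every y there is a unique x = (I - K)^(-1) y. (Explicitly, by the Woodbury identity, (I - U V^T)^(-1) = I + U (I_2 - G)^(-1) V^T.)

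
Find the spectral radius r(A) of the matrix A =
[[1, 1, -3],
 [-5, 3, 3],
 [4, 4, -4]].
r(A) ≈ 4.6615

The eigenvalues of A are the roots of its characteristic polynomial. With M = A (coefficients from the trace, the sum of principal 2x2 minors, and det A):
  p(λ) = det(λ I - M) = λ^3 - 8λ - 64.
No integer candidate from the rational root theorem (±divisors of 64) is a root, so the roots are irrational. The cubic discriminant is Δ = -108544 < 0, so there is one real root and a complex-conjugate pair. p(4) = -32 and p(5) = 21 have opposite signs, so a root lies in (4, 5); Newton's method refines it to λ ≈ 4.6615. Dividing out (λ - (4.6615)) leaves approximately λ^2 + 4.6615λ + 13.7295. For λ^2 + 4.6615λ + 13.7295 the discriminant is -33.1885. It is negative, so the remaining roots are the complex-conjugate pair λ ≈ -2.3307 ± 2.8805i. Their product equals the constant term, so |λ|^2 ≈ 13.7295 and |λ| ≈ 3.7053.
Thus the eigenvalues (to 4 decimals) are 4.6615 (modulus 4.6615); -2.3307 ± 2.8805i (modulus 3.7053). The spectral radius is the largest modulus: r(A) ≈ 4.6615. (Cross-check: r(A) ≤ ||A||_2 ≈ 8.5814; equality holds whenever A is normal, though it can also hold for some non-normal A.)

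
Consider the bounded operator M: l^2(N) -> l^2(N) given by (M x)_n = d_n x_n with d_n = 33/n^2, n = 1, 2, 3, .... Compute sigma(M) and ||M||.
sigma(M) = {33/n^2 : n ≥ 1} ∪ {0}; ||M|| = 33

A bounded diagonal operator on l^2 with diagonal entries d_n has spectrum equal to the closure of {d_n : n ≥ 1}: every d_n is an eigenvalue (with eigenvector e_n), so {d_n} ⊂ sigma(M); the spectrum is closed, so its closure is too; and for lambda not in the closure, (M - lambda I) has bounded inverse (the diagonal entries 1/(d_n - lambda) are bounded). For our sequence d_n = 33/n^2, n = 1, 2, 3, ...:
  - {d_n} = {33/n^2 : n ≥ 1}; the only limit point is 0
  - closure = {33/n^2 : n ≥ 1} ∪ {0}
For the norm: a diagonal operator has ||M|| = sup_n |d_n|. Here d_n = 33/n^2 is positive and decreasing, so sup_n |d_n| = d_1 = 33. So ||M|| = 33.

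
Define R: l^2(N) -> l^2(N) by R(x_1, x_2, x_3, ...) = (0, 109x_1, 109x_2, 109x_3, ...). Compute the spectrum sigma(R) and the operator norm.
sigma(R) = closed disk {z in C : |z| ≤ 109}; ||R|| = 109

Note R = 109·U where U is the unit right shift (U x)_k = x_{k-1} (with x_0 := 0); so ||R|| = 109||U|| and sigma(R) = 109·sigma(U). ||R x||^2 = sum_{k≥1} |109x_k|^2 = 11881||x||^2, so ||R|| = 109 and sigma(R) ⊂ {|z| ≤ 109}. For any |lambda| < 109, the equation (R - lambda I) x = 0 forces x_1 = 0, then 109x_k = lambda x_{k+1} ⇒ x = 0, so R has no eigenvalues. But (R - lambda I) is not surjective for |lambda| < 109: solving (R - lambda I) x = e_1 would require x_n proportional to (lambda/109)^(-n), which is not in l^2. So every |lambda| < 109 lies in the residual spectrum. The boundary |lambda| = 109 is in the approximate point spectrum (the spectrum is closed). Hence sigma(R) is the closed disk of radius 109.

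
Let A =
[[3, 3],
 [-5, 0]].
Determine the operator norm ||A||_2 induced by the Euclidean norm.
||A||_2 = sqrt((43 + sqrt(949))/2) ≈ 6.0748 (= sqrt(largest eigenvalue of A^T A))

||A||_2 = sigma_max(A) = sqrt(lambda_max(A^T A)). Form the symmetric matrix M = A^T A =
[[34, 9],
 [9, 9]].
Its characteristic polynomial (trace, determinant of M give the coefficients) is
  p(λ) = det(λ I - M) = λ^2 - 43λ + 225.
For λ^2 - 43λ + 225 the discriminant is 949. It is nonnegative but not a perfect square, so the roots are real and irrational: λ = (43 ± sqrt(949))/2 ≈ 36.9029, 6.0971.
So the eigenvalues of A^T A are ≈ 6.0971, 36.9029 (all ≥ 0, as they must be for A^T A). The largest is λ_max = (43 + sqrt(949))/2 ≈ 36.9029, hence ||A||_2 = sqrt(λ_max) = sqrt((43 + sqrt(949))/2) ≈ 6.0748.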